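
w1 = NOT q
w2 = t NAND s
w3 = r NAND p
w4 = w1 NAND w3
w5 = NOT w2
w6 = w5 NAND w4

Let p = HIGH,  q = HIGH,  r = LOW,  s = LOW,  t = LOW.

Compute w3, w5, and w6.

w1 = NOT q = NOT HIGH = LOW
w2 = t NAND s = LOW NAND LOW = HIGH
w3 = r NAND p = LOW NAND HIGH = HIGH
w4 = w1 NAND w3 = LOW NAND HIGH = HIGH
w5 = NOT w2 = NOT HIGH = LOW
w6 = w5 NAND w4 = LOW NAND HIGH = HIGH

w3 = HIGH, w5 = LOW, w6 = HIGH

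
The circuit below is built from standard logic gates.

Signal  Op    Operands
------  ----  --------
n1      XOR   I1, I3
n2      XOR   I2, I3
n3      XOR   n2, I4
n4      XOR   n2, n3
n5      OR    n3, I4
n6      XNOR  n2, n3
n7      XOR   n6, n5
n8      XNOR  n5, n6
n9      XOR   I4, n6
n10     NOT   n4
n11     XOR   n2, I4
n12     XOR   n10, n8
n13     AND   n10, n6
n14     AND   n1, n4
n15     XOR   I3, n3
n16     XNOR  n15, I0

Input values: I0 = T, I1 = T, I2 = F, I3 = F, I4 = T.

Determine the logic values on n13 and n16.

n13 = F; n16 = T

n2 = I2 XOR I3 = F XOR F = F
n3 = n2 XOR I4 = F XOR T = T
n4 = n2 XOR n3 = F XOR T = T
n6 = n2 XNOR n3 = F XNOR T = F
n10 = NOT n4 = NOT T = F
n13 = n10 AND n6 = F AND F = F
n15 = I3 XOR n3 = F XOR T = T
n16 = n15 XNOR I0 = T XNOR T = T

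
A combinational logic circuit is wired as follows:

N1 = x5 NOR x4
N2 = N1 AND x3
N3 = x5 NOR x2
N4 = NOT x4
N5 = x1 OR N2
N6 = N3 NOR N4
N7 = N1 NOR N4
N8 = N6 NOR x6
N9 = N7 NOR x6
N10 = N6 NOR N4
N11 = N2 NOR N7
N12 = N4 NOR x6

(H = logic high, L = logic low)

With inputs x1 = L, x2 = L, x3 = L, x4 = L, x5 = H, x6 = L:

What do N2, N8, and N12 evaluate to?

N2 = L  N8 = H  N12 = L

N1 = x5 NOR x4 = H NOR L = L
N2 = N1 AND x3 = L AND L = L
N3 = x5 NOR x2 = H NOR L = L
N4 = NOT x4 = NOT L = H
N6 = N3 NOR N4 = L NOR H = L
N8 = N6 NOR x6 = L NOR L = H
N12 = N4 NOR x6 = H NOR L = L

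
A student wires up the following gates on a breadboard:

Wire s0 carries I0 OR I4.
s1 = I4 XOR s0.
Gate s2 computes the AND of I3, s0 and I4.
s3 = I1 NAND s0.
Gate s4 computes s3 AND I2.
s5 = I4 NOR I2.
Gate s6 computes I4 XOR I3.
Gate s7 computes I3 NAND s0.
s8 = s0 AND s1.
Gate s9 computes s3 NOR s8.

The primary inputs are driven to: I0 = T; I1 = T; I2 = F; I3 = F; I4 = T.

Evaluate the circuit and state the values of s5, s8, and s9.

s0 = I0 OR I4 = T OR T = T
s1 = I4 XOR s0 = T XOR T = F
s3 = I1 NAND s0 = T NAND T = F
s5 = I4 NOR I2 = T NOR F = F
s8 = s0 AND s1 = T AND F = F
s9 = s3 NOR s8 = F NOR F = T

s5 = F, s8 = F, s9 = T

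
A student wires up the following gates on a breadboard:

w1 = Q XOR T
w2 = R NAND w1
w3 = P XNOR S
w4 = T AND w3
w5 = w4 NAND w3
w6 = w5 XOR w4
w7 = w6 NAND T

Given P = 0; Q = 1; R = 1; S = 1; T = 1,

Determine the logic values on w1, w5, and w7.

w1 = Q XOR T = 1 XOR 1 = 0
w3 = P XNOR S = 0 XNOR 1 = 0
w4 = T AND w3 = 1 AND 0 = 0
w5 = w4 NAND w3 = 0 NAND 0 = 1
w6 = w5 XOR w4 = 1 XOR 0 = 1
w7 = w6 NAND T = 1 NAND 1 = 0

w1 = 0, w5 = 1, w7 = 0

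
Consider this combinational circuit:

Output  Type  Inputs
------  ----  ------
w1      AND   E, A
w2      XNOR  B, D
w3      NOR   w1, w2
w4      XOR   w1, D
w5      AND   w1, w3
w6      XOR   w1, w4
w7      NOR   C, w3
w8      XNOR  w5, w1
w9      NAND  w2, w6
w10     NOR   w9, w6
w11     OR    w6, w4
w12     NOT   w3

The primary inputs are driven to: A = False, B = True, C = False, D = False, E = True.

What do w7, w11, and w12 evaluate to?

w7 = False; w11 = False; w12 = False

w1 = E AND A = True AND False = False
w2 = B XNOR D = True XNOR False = False
w3 = w1 NOR w2 = False NOR False = True
w4 = w1 XOR D = False XOR False = False
w6 = w1 XOR w4 = False XOR False = False
w7 = C NOR w3 = False NOR True = False
w11 = w6 OR w4 = False OR False = False
w12 = NOT w3 = NOT True = False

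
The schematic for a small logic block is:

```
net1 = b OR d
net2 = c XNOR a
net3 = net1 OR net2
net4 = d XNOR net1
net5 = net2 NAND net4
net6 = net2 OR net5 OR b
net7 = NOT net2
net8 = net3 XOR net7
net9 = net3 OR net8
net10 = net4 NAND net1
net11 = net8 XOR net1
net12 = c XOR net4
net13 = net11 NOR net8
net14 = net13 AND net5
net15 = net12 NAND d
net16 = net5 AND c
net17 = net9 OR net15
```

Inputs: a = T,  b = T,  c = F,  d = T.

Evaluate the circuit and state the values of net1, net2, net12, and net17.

net1 = T  net2 = F  net12 = T  net17 = T

net1 = b OR d = T OR T = T
net2 = c XNOR a = F XNOR T = F
net3 = net1 OR net2 = T OR F = T
net4 = d XNOR net1 = T XNOR T = T
net7 = NOT net2 = NOT F = T
net8 = net3 XOR net7 = T XOR T = F
net9 = net3 OR net8 = T OR F = T
net12 = c XOR net4 = F XOR T = T
net15 = net12 NAND d = T NAND T = F
net17 = net9 OR net15 = T OR F = T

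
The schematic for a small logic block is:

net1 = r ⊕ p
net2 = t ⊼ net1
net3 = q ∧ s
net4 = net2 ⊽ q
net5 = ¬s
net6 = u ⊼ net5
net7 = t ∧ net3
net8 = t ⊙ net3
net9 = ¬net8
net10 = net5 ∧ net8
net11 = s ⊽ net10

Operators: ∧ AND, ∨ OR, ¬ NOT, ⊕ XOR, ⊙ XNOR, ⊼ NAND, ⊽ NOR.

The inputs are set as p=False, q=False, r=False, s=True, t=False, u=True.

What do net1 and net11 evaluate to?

net1 = False  net11 = False

net1 = r XOR p = False XOR False = False
net3 = q AND s = False AND True = False
net5 = NOT s = NOT True = False
net8 = t XNOR net3 = False XNOR False = True
net10 = net5 AND net8 = False AND True = False
net11 = s NOR net10 = True NOR False = False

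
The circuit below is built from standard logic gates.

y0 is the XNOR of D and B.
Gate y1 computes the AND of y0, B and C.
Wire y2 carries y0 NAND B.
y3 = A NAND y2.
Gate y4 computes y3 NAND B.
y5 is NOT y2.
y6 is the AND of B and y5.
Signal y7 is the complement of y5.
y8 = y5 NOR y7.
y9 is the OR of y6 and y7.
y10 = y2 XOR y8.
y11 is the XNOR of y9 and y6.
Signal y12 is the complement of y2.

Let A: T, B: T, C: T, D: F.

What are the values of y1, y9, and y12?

y1 = F  y9 = T  y12 = F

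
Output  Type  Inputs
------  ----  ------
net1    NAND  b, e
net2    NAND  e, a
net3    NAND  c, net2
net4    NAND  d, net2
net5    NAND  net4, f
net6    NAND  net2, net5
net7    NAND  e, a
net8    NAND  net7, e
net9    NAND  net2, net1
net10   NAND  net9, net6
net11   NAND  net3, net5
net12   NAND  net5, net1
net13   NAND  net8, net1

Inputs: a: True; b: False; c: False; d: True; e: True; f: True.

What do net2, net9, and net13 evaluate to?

net2 = False, net9 = True, net13 = False

net1 = b NAND e = False NAND True = True
net2 = e NAND a = True NAND True = False
net7 = e NAND a = True NAND True = False
net8 = net7 NAND e = False NAND True = True
net9 = net2 NAND net1 = False NAND True = True
net13 = net8 NAND net1 = True NAND True = False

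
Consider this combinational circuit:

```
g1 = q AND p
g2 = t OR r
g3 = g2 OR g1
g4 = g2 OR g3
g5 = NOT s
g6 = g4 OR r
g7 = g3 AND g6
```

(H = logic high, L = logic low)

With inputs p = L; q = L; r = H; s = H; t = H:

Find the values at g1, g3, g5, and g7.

g1 = q AND p = L AND L = L
g2 = t OR r = H OR H = H
g3 = g2 OR g1 = H OR L = H
g4 = g2 OR g3 = H OR H = H
g5 = NOT s = NOT H = L
g6 = g4 OR r = H OR H = H
g7 = g3 AND g6 = H AND H = H

g1 = L, g3 = H, g5 = L, g7 = H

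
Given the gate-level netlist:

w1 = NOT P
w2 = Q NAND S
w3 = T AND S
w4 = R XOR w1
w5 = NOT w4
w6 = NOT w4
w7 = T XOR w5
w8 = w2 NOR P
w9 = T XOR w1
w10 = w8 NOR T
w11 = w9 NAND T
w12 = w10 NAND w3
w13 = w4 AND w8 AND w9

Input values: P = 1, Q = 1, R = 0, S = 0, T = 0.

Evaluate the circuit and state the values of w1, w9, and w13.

w1 = 0; w9 = 0; w13 = 0

w1 = NOT P = NOT 1 = 0
w2 = Q NAND S = 1 NAND 0 = 1
w4 = R XOR w1 = 0 XOR 0 = 0
w8 = w2 NOR P = 1 NOR 1 = 0
w9 = T XOR w1 = 0 XOR 0 = 0
w13 = w4 AND w8 AND w9 = 0 AND 0 AND 0 = 0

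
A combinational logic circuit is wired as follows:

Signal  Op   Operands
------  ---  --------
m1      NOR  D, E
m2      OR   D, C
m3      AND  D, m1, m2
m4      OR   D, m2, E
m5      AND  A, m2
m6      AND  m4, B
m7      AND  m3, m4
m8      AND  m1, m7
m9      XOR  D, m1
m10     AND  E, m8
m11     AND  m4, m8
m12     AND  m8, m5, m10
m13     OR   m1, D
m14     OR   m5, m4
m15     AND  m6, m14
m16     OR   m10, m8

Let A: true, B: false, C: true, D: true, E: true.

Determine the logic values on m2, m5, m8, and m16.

m2 = true, m5 = true, m8 = false, m16 = false

m1 = D NOR E = true NOR true = false
m2 = D OR C = true OR true = true
m3 = D AND m1 AND m2 = true AND false AND true = false
m4 = D OR m2 OR E = true OR true OR true = true
m5 = A AND m2 = true AND true = true
m7 = m3 AND m4 = false AND true = false
m8 = m1 AND m7 = false AND false = false
m10 = E AND m8 = true AND false = false
m16 = m10 OR m8 = false OR false = false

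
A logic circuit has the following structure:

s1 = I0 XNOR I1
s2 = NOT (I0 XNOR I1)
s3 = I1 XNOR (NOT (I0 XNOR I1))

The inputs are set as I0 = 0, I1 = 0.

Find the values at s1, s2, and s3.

s1 = 1; s2 = 0; s3 = 1

s1 = 0 XNOR 0 = 1
s2 = NOT (0 XNOR 0) = 0
s3 = 0 XNOR (NOT (0 XNOR 0)) = 1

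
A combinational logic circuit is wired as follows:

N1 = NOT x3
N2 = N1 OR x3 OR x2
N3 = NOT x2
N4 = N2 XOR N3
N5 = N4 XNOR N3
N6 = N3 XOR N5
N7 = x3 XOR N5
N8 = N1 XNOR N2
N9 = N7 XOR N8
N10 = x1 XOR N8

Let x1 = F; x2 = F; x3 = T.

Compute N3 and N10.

N1 = NOT x3 = NOT T = F
N2 = N1 OR x3 OR x2 = F OR T OR F = T
N3 = NOT x2 = NOT F = T
N8 = N1 XNOR N2 = F XNOR T = F
N10 = x1 XOR N8 = F XOR F = F

N3 = T; N10 = F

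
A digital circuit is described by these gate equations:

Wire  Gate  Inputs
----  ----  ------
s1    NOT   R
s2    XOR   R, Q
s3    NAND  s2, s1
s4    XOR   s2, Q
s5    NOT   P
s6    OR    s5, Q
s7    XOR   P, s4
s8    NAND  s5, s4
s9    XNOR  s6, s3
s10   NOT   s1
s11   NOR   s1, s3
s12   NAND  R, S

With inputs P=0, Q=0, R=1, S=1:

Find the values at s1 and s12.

s1 = 0, s12 = 0

s1 = NOT R = NOT 1 = 0
s12 = R NAND S = 1 NAND 1 = 0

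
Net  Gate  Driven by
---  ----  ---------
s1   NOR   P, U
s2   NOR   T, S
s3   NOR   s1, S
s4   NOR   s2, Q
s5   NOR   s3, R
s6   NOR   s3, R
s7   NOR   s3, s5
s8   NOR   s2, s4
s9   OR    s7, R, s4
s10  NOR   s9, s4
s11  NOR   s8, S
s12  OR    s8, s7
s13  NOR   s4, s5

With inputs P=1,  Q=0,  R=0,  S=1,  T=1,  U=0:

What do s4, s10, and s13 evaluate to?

s1 = P NOR U = 1 NOR 0 = 0
s2 = T NOR S = 1 NOR 1 = 0
s3 = s1 NOR S = 0 NOR 1 = 0
s4 = s2 NOR Q = 0 NOR 0 = 1
s5 = s3 NOR R = 0 NOR 0 = 1
s7 = s3 NOR s5 = 0 NOR 1 = 0
s9 = s7 OR R OR s4 = 0 OR 0 OR 1 = 1
s10 = s9 NOR s4 = 1 NOR 1 = 0
s13 = s4 NOR s5 = 1 NOR 1 = 0

s4 = 1; s10 = 0; s13 = 0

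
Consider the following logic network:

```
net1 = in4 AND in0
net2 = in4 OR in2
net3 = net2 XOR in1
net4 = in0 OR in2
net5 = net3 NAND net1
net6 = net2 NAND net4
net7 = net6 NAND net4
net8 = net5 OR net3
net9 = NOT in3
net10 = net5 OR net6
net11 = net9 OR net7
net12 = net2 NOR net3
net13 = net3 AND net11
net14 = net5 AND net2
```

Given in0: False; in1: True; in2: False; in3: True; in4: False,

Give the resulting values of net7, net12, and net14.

net7 = True; net12 = False; net14 = False

net1 = in4 AND in0 = False AND False = False
net2 = in4 OR in2 = False OR False = False
net3 = net2 XOR in1 = False XOR True = True
net4 = in0 OR in2 = False OR False = False
net5 = net3 NAND net1 = True NAND False = True
net6 = net2 NAND net4 = False NAND False = True
net7 = net6 NAND net4 = True NAND False = True
net12 = net2 NOR net3 = False NOR True = False
net14 = net5 AND net2 = True AND False = False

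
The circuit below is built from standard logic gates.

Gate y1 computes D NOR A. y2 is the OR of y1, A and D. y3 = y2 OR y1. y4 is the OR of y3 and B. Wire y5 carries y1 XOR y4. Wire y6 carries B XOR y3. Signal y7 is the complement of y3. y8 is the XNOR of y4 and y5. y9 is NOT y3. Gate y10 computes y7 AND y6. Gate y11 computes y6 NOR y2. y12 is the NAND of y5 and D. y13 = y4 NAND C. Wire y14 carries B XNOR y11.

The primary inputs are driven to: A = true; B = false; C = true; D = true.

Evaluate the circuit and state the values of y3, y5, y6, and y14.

y1 = D NOR A = true NOR true = false
y2 = y1 OR A OR D = false OR true OR true = true
y3 = y2 OR y1 = true OR false = true
y4 = y3 OR B = true OR false = true
y5 = y1 XOR y4 = false XOR true = true
y6 = B XOR y3 = false XOR true = true
y11 = y6 NOR y2 = true NOR true = false
y14 = B XNOR y11 = false XNOR false = true

y3 = true, y5 = true, y6 = true, y14 = true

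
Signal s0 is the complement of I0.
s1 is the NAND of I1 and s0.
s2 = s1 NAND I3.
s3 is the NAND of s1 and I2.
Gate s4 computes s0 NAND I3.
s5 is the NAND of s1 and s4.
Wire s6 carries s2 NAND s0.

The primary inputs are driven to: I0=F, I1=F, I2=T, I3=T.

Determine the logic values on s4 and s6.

s4 = F  s6 = T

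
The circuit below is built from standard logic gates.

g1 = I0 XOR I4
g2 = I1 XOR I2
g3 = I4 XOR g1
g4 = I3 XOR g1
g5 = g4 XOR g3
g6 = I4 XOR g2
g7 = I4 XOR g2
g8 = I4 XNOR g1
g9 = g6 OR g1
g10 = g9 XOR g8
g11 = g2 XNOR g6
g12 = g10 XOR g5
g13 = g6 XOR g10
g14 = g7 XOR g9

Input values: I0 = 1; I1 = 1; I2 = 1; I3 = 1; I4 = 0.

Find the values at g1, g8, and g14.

g1 = I0 XOR I4 = 1 XOR 0 = 1
g2 = I1 XOR I2 = 1 XOR 1 = 0
g6 = I4 XOR g2 = 0 XOR 0 = 0
g7 = I4 XOR g2 = 0 XOR 0 = 0
g8 = I4 XNOR g1 = 0 XNOR 1 = 0
g9 = g6 OR g1 = 0 OR 1 = 1
g14 = g7 XOR g9 = 0 XOR 1 = 1

g1 = 1; g8 = 0; g14 = 1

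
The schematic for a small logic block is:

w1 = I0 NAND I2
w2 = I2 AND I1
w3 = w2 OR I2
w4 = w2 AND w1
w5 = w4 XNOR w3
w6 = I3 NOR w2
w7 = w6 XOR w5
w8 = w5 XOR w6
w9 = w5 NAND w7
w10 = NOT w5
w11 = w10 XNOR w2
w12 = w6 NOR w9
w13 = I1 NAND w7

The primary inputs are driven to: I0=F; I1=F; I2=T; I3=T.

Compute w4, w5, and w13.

w1 = I0 NAND I2 = F NAND T = T
w2 = I2 AND I1 = T AND F = F
w3 = w2 OR I2 = F OR T = T
w4 = w2 AND w1 = F AND T = F
w5 = w4 XNOR w3 = F XNOR T = F
w6 = I3 NOR w2 = T NOR F = F
w7 = w6 XOR w5 = F XOR F = F
w13 = I1 NAND w7 = F NAND F = T

w4 = F, w5 = F, w13 = T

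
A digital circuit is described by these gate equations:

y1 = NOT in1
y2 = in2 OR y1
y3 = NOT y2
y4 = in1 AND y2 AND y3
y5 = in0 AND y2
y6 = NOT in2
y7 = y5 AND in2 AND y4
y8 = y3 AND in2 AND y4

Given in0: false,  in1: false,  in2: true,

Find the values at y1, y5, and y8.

y1 = NOT in1 = NOT false = true
y2 = in2 OR y1 = true OR true = true
y3 = NOT y2 = NOT true = false
y4 = in1 AND y2 AND y3 = false AND true AND false = false
y5 = in0 AND y2 = false AND true = false
y8 = y3 AND in2 AND y4 = false AND true AND false = false

y1 = true, y5 = false, y8 = false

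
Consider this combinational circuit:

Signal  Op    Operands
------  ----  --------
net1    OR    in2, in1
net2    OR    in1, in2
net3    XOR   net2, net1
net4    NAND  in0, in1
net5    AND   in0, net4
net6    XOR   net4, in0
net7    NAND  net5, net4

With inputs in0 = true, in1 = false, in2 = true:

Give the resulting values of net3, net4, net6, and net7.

net3 = false, net4 = true, net6 = false, net7 = false

net1 = in2 OR in1 = true OR false = true
net2 = in1 OR in2 = false OR true = true
net3 = net2 XOR net1 = true XOR true = false
net4 = in0 NAND in1 = true NAND false = true
net5 = in0 AND net4 = true AND true = true
net6 = net4 XOR in0 = true XOR true = false
net7 = net5 NAND net4 = true NAND true = false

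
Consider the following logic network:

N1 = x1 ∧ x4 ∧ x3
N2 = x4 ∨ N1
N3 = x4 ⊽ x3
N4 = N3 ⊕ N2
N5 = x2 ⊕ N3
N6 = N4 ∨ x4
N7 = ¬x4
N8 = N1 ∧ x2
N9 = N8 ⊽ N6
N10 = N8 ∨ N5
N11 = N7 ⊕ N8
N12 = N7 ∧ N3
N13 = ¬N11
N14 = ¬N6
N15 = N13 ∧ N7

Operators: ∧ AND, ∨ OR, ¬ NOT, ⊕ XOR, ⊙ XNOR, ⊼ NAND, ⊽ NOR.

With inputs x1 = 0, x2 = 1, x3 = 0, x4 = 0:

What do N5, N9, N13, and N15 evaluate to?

N1 = x1 AND x4 AND x3 = 0 AND 0 AND 0 = 0
N2 = x4 OR N1 = 0 OR 0 = 0
N3 = x4 NOR x3 = 0 NOR 0 = 1
N4 = N3 XOR N2 = 1 XOR 0 = 1
N5 = x2 XOR N3 = 1 XOR 1 = 0
N6 = N4 OR x4 = 1 OR 0 = 1
N7 = NOT x4 = NOT 0 = 1
N8 = N1 AND x2 = 0 AND 1 = 0
N9 = N8 NOR N6 = 0 NOR 1 = 0
N11 = N7 XOR N8 = 1 XOR 0 = 1
N13 = NOT N11 = NOT 1 = 0
N15 = N13 AND N7 = 0 AND 1 = 0

N5 = 0  N9 = 0  N13 = 0  N15 = 0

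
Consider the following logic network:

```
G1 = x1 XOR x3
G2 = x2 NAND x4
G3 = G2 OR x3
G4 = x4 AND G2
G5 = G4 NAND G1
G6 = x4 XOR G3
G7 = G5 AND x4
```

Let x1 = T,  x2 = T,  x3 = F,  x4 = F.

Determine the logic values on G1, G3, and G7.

G1 = T  G3 = T  G7 = F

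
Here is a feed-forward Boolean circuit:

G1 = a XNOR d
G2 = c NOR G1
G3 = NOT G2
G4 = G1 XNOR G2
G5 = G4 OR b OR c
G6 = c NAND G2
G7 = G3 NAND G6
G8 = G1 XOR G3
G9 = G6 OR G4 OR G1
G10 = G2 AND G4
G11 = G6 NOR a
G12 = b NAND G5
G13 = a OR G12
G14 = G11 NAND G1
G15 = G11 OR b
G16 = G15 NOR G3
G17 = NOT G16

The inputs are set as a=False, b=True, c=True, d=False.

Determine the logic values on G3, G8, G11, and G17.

G1 = a XNOR d = False XNOR False = True
G2 = c NOR G1 = True NOR True = False
G3 = NOT G2 = NOT False = True
G6 = c NAND G2 = True NAND False = True
G8 = G1 XOR G3 = True XOR True = False
G11 = G6 NOR a = True NOR False = False
G15 = G11 OR b = False OR True = True
G16 = G15 NOR G3 = True NOR True = False
G17 = NOT G16 = NOT False = True

G3 = True  G8 = False  G11 = False  G17 = True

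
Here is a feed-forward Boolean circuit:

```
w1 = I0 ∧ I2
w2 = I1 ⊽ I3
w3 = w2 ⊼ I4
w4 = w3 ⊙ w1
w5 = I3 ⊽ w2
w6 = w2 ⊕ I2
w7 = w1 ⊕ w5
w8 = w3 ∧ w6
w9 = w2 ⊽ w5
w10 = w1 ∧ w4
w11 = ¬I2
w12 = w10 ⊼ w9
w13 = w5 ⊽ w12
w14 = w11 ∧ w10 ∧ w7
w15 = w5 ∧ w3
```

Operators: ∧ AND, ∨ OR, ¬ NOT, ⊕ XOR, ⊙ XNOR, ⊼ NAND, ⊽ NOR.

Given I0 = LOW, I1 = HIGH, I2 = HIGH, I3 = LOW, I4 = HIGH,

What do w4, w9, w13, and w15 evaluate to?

w4 = LOW, w9 = LOW, w13 = LOW, w15 = HIGH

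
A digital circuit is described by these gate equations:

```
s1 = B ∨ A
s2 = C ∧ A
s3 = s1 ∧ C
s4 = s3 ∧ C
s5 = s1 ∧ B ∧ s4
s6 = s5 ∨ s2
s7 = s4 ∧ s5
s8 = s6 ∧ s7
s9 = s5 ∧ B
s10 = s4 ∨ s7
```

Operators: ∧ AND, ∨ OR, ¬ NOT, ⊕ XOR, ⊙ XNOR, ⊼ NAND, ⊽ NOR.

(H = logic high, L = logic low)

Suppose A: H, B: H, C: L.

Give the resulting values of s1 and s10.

s1 = B OR A = H OR H = H
s3 = s1 AND C = H AND L = L
s4 = s3 AND C = L AND L = L
s5 = s1 AND B AND s4 = H AND H AND L = L
s7 = s4 AND s5 = L AND L = L
s10 = s4 OR s7 = L OR L = L

s1 = H, s10 = L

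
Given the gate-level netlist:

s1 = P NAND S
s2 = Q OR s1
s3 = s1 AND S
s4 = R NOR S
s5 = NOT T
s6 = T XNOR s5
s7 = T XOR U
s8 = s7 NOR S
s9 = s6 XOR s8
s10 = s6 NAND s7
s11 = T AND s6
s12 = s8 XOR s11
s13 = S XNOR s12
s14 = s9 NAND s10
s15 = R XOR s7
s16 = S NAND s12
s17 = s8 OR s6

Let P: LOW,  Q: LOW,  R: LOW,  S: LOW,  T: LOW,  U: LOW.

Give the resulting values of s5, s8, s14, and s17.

s5 = NOT T = NOT LOW = HIGH
s6 = T XNOR s5 = LOW XNOR HIGH = LOW
s7 = T XOR U = LOW XOR LOW = LOW
s8 = s7 NOR S = LOW NOR LOW = HIGH
s9 = s6 XOR s8 = LOW XOR HIGH = HIGH
s10 = s6 NAND s7 = LOW NAND LOW = HIGH
s14 = s9 NAND s10 = HIGH NAND HIGH = LOW
s17 = s8 OR s6 = HIGH OR LOW = HIGH

s5 = HIGH, s8 = HIGH, s14 = LOW, s17 = HIGH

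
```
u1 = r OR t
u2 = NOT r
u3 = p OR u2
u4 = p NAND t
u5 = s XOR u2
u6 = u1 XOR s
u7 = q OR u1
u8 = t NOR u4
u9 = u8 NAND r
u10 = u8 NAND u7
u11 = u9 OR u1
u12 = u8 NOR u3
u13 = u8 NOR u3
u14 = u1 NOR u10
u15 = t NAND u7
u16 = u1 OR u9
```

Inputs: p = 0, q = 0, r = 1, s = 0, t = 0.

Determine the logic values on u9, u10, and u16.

u9 = 1  u10 = 1  u16 = 1

u1 = r OR t = 1 OR 0 = 1
u4 = p NAND t = 0 NAND 0 = 1
u7 = q OR u1 = 0 OR 1 = 1
u8 = t NOR u4 = 0 NOR 1 = 0
u9 = u8 NAND r = 0 NAND 1 = 1
u10 = u8 NAND u7 = 0 NAND 1 = 1
u16 = u1 OR u9 = 1 OR 1 = 1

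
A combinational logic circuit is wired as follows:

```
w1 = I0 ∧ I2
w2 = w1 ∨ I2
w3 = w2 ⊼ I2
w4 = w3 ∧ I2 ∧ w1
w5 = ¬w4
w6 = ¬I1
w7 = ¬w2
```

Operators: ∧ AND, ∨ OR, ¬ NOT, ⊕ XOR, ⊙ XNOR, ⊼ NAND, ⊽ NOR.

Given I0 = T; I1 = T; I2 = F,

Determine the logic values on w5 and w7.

w1 = I0 AND I2 = T AND F = F
w2 = w1 OR I2 = F OR F = F
w3 = w2 NAND I2 = F NAND F = T
w4 = w3 AND I2 AND w1 = T AND F AND F = F
w5 = NOT w4 = NOT F = T
w7 = NOT w2 = NOT F = T

w5 = T, w7 = T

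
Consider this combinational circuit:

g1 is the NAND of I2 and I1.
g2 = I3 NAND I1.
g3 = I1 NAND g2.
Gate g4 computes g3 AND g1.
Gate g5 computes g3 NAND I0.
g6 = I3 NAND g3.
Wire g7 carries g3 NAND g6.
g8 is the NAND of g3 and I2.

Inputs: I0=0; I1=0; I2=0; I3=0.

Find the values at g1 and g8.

g1 = 1  g8 = 1

g1 = I2 NAND I1 = 0 NAND 0 = 1
g2 = I3 NAND I1 = 0 NAND 0 = 1
g3 = I1 NAND g2 = 0 NAND 1 = 1
g8 = g3 NAND I2 = 1 NAND 0 = 1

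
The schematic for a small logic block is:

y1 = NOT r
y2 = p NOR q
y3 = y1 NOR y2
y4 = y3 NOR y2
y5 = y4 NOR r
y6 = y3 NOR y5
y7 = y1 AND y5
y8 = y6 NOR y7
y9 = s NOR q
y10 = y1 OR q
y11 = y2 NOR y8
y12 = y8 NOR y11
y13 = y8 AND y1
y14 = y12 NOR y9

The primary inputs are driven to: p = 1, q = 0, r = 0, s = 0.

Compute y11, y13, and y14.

y11 = 1; y13 = 0; y14 = 0

y1 = NOT r = NOT 0 = 1
y2 = p NOR q = 1 NOR 0 = 0
y3 = y1 NOR y2 = 1 NOR 0 = 0
y4 = y3 NOR y2 = 0 NOR 0 = 1
y5 = y4 NOR r = 1 NOR 0 = 0
y6 = y3 NOR y5 = 0 NOR 0 = 1
y7 = y1 AND y5 = 1 AND 0 = 0
y8 = y6 NOR y7 = 1 NOR 0 = 0
y9 = s NOR q = 0 NOR 0 = 1
y11 = y2 NOR y8 = 0 NOR 0 = 1
y12 = y8 NOR y11 = 0 NOR 1 = 0
y13 = y8 AND y1 = 0 AND 1 = 0
y14 = y12 NOR y9 = 0 NOR 1 = 0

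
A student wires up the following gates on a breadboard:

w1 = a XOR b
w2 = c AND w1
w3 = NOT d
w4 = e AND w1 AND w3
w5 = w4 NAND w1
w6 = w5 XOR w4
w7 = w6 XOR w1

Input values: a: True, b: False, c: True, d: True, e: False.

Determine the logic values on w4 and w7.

w4 = False; w7 = False

w1 = a XOR b = True XOR False = True
w3 = NOT d = NOT True = False
w4 = e AND w1 AND w3 = False AND True AND False = False
w5 = w4 NAND w1 = False NAND True = True
w6 = w5 XOR w4 = True XOR False = True
w7 = w6 XOR w1 = True XOR True = False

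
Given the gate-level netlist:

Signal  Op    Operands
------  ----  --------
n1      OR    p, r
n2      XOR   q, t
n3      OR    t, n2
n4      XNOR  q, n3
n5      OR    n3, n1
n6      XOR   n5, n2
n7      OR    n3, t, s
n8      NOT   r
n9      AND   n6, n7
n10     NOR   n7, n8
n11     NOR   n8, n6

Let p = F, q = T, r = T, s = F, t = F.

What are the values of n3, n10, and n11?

n3 = T; n10 = F; n11 = T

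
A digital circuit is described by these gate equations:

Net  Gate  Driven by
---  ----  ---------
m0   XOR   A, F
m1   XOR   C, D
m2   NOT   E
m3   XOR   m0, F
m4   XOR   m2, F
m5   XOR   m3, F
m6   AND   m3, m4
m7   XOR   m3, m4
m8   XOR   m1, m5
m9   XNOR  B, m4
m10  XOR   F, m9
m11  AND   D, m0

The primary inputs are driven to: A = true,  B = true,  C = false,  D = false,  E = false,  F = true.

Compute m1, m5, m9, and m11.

m0 = A XOR F = true XOR true = false
m1 = C XOR D = false XOR false = false
m2 = NOT E = NOT false = true
m3 = m0 XOR F = false XOR true = true
m4 = m2 XOR F = true XOR true = false
m5 = m3 XOR F = true XOR true = false
m9 = B XNOR m4 = true XNOR false = false
m11 = D AND m0 = false AND false = false

m1 = false; m5 = false; m9 = false; m11 = false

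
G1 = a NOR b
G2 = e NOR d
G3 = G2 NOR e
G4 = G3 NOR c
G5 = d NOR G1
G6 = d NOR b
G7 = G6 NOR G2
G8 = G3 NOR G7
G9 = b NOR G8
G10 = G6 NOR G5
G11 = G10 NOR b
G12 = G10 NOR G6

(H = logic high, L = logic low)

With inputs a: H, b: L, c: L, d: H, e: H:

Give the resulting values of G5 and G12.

G5 = L  G12 = L

G1 = a NOR b = H NOR L = L
G5 = d NOR G1 = H NOR L = L
G6 = d NOR b = H NOR L = L
G10 = G6 NOR G5 = L NOR L = H
G12 = G10 NOR G6 = H NOR L = L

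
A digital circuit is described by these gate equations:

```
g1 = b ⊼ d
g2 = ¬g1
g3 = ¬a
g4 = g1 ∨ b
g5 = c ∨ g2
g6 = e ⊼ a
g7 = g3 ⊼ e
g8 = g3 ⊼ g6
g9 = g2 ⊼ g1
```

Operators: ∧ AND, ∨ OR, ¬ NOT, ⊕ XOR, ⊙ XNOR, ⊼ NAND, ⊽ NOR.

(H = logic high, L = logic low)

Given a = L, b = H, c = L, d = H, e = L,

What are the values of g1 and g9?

g1 = L; g9 = H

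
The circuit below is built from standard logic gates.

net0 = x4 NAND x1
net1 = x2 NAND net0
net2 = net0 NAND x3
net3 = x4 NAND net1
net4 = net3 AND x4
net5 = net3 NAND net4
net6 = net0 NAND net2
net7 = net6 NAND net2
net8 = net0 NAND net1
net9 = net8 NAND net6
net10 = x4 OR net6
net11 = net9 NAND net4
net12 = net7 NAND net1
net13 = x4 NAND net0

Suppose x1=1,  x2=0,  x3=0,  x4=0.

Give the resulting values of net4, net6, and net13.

net4 = 0, net6 = 0, net13 = 1

net0 = x4 NAND x1 = 0 NAND 1 = 1
net1 = x2 NAND net0 = 0 NAND 1 = 1
net2 = net0 NAND x3 = 1 NAND 0 = 1
net3 = x4 NAND net1 = 0 NAND 1 = 1
net4 = net3 AND x4 = 1 AND 0 = 0
net6 = net0 NAND net2 = 1 NAND 1 = 0
net13 = x4 NAND net0 = 0 NAND 1 = 1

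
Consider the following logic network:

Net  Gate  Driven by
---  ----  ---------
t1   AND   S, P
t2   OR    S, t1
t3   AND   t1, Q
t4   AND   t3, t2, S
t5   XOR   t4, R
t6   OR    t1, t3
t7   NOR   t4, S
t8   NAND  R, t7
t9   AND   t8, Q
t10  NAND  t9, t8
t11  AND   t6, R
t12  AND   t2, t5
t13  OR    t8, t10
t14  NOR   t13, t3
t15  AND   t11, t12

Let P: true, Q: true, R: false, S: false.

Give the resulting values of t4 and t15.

t1 = S AND P = false AND true = false
t2 = S OR t1 = false OR false = false
t3 = t1 AND Q = false AND true = false
t4 = t3 AND t2 AND S = false AND false AND false = false
t5 = t4 XOR R = false XOR false = false
t6 = t1 OR t3 = false OR false = false
t11 = t6 AND R = false AND false = false
t12 = t2 AND t5 = false AND false = false
t15 = t11 AND t12 = false AND false = false

t4 = false, t15 = false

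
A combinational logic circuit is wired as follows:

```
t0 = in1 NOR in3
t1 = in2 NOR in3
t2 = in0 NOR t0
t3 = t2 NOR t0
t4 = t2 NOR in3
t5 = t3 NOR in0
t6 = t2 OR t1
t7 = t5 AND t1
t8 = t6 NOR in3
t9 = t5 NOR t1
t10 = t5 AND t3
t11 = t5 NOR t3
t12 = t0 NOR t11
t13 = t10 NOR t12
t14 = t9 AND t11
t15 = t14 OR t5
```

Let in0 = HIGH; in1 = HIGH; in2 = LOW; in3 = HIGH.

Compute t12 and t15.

t12 = HIGH  t15 = LOW

t0 = in1 NOR in3 = HIGH NOR HIGH = LOW
t1 = in2 NOR in3 = LOW NOR HIGH = LOW
t2 = in0 NOR t0 = HIGH NOR LOW = LOW
t3 = t2 NOR t0 = LOW NOR LOW = HIGH
t5 = t3 NOR in0 = HIGH NOR HIGH = LOW
t9 = t5 NOR t1 = LOW NOR LOW = HIGH
t11 = t5 NOR t3 = LOW NOR HIGH = LOW
t12 = t0 NOR t11 = LOW NOR LOW = HIGH
t14 = t9 AND t11 = HIGH AND LOW = LOW
t15 = t14 OR t5 = LOW OR LOW = LOW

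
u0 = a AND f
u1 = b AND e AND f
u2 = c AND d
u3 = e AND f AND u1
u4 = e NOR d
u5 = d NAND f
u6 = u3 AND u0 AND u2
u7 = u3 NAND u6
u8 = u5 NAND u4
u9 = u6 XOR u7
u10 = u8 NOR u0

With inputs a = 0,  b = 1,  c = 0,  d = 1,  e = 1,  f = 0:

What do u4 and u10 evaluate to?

u4 = 0  u10 = 0

u0 = a AND f = 0 AND 0 = 0
u4 = e NOR d = 1 NOR 1 = 0
u5 = d NAND f = 1 NAND 0 = 1
u8 = u5 NAND u4 = 1 NAND 0 = 1
u10 = u8 NOR u0 = 1 NOR 0 = 0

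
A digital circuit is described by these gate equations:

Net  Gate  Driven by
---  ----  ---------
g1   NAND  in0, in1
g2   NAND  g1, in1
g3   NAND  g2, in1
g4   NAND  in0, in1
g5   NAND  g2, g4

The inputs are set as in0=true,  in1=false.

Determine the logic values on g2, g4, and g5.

g1 = in0 NAND in1 = true NAND false = true
g2 = g1 NAND in1 = true NAND false = true
g4 = in0 NAND in1 = true NAND false = true
g5 = g2 NAND g4 = true NAND true = false

g2 = true  g4 = true  g5 = false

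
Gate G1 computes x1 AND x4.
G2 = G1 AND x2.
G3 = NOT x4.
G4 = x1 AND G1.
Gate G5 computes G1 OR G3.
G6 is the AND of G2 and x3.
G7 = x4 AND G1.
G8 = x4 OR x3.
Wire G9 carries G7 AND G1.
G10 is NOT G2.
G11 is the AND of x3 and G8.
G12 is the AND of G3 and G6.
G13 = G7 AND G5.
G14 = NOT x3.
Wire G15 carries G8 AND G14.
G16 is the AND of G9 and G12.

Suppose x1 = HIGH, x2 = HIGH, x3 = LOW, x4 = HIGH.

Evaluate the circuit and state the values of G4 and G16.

G4 = HIGH; G16 = LOW

G1 = x1 AND x4 = HIGH AND HIGH = HIGH
G2 = G1 AND x2 = HIGH AND HIGH = HIGH
G3 = NOT x4 = NOT HIGH = LOW
G4 = x1 AND G1 = HIGH AND HIGH = HIGH
G6 = G2 AND x3 = HIGH AND LOW = LOW
G7 = x4 AND G1 = HIGH AND HIGH = HIGH
G9 = G7 AND G1 = HIGH AND HIGH = HIGH
G12 = G3 AND G6 = LOW AND LOW = LOW
G16 = G9 AND G12 = HIGH AND LOW = LOW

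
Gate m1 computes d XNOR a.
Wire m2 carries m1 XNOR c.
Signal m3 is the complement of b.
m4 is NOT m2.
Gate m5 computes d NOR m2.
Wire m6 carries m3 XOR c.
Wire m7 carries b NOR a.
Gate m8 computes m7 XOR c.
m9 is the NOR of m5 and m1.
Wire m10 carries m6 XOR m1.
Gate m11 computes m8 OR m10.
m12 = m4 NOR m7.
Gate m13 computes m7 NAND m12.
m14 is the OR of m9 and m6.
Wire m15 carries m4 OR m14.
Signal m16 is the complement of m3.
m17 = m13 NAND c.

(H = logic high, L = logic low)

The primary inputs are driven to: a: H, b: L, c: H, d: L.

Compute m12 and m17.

m1 = d XNOR a = L XNOR H = L
m2 = m1 XNOR c = L XNOR H = L
m4 = NOT m2 = NOT L = H
m7 = b NOR a = L NOR H = L
m12 = m4 NOR m7 = H NOR L = L
m13 = m7 NAND m12 = L NAND L = H
m17 = m13 NAND c = H NAND H = L

m12 = L, m17 = L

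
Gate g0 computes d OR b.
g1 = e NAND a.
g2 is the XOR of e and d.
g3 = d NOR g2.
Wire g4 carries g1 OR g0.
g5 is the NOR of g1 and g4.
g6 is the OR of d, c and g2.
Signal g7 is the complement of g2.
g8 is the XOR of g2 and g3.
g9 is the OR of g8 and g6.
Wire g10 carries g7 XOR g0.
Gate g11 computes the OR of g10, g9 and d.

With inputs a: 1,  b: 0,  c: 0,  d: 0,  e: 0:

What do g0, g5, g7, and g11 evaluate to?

g0 = 0  g5 = 0  g7 = 1  g11 = 1

g0 = d OR b = 0 OR 0 = 0
g1 = e NAND a = 0 NAND 1 = 1
g2 = e XOR d = 0 XOR 0 = 0
g3 = d NOR g2 = 0 NOR 0 = 1
g4 = g1 OR g0 = 1 OR 0 = 1
g5 = g1 NOR g4 = 1 NOR 1 = 0
g6 = d OR c OR g2 = 0 OR 0 OR 0 = 0
g7 = NOT g2 = NOT 0 = 1
g8 = g2 XOR g3 = 0 XOR 1 = 1
g9 = g8 OR g6 = 1 OR 0 = 1
g10 = g7 XOR g0 = 1 XOR 0 = 1
g11 = g10 OR g9 OR d = 1 OR 1 OR 0 = 1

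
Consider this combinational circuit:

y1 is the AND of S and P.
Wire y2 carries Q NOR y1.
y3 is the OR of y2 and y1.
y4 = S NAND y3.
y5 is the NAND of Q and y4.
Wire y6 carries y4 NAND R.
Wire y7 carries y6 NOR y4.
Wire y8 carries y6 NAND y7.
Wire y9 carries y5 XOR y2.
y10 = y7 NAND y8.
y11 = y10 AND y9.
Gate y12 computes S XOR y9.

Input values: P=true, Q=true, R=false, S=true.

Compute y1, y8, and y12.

y1 = true, y8 = true, y12 = false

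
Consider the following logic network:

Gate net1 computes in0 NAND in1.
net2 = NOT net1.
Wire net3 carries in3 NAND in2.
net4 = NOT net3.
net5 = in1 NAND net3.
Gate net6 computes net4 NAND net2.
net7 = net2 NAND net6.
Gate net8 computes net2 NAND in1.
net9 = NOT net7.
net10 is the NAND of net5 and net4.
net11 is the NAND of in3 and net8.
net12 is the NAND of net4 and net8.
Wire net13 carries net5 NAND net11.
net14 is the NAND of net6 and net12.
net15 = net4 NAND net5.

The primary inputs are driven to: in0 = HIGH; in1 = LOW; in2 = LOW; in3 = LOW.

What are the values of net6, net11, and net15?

net6 = HIGH; net11 = HIGH; net15 = HIGH

net1 = in0 NAND in1 = HIGH NAND LOW = HIGH
net2 = NOT net1 = NOT HIGH = LOW
net3 = in3 NAND in2 = LOW NAND LOW = HIGH
net4 = NOT net3 = NOT HIGH = LOW
net5 = in1 NAND net3 = LOW NAND HIGH = HIGH
net6 = net4 NAND net2 = LOW NAND LOW = HIGH
net8 = net2 NAND in1 = LOW NAND LOW = HIGH
net11 = in3 NAND net8 = LOW NAND HIGH = HIGH
net15 = net4 NAND net5 = LOW NAND HIGH = HIGH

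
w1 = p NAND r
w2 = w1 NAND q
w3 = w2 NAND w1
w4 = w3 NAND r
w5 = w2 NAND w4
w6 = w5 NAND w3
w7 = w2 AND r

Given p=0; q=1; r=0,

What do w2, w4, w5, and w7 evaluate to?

w1 = p NAND r = 0 NAND 0 = 1
w2 = w1 NAND q = 1 NAND 1 = 0
w3 = w2 NAND w1 = 0 NAND 1 = 1
w4 = w3 NAND r = 1 NAND 0 = 1
w5 = w2 NAND w4 = 0 NAND 1 = 1
w7 = w2 AND r = 0 AND 0 = 0

w2 = 0; w4 = 1; w5 = 1; w7 = 0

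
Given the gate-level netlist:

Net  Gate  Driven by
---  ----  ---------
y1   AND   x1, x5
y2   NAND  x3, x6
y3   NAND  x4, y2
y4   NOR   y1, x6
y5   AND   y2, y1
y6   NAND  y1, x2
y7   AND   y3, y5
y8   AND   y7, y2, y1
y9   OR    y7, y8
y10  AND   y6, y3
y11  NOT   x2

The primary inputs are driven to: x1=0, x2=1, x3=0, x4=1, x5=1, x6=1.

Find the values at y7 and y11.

y1 = x1 AND x5 = 0 AND 1 = 0
y2 = x3 NAND x6 = 0 NAND 1 = 1
y3 = x4 NAND y2 = 1 NAND 1 = 0
y5 = y2 AND y1 = 1 AND 0 = 0
y7 = y3 AND y5 = 0 AND 0 = 0
y11 = NOT x2 = NOT 1 = 0

y7 = 0; y11 = 0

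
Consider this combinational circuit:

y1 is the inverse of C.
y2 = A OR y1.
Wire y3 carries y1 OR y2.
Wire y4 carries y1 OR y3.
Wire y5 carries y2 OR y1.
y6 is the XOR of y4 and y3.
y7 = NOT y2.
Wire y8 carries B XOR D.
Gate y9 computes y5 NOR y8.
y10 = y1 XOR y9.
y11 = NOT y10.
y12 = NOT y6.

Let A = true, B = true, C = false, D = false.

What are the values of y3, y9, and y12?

y1 = NOT C = NOT false = true
y2 = A OR y1 = true OR true = true
y3 = y1 OR y2 = true OR true = true
y4 = y1 OR y3 = true OR true = true
y5 = y2 OR y1 = true OR true = true
y6 = y4 XOR y3 = true XOR true = false
y8 = B XOR D = true XOR false = true
y9 = y5 NOR y8 = true NOR true = false
y12 = NOT y6 = NOT false = true

y3 = true, y9 = false, y12 = true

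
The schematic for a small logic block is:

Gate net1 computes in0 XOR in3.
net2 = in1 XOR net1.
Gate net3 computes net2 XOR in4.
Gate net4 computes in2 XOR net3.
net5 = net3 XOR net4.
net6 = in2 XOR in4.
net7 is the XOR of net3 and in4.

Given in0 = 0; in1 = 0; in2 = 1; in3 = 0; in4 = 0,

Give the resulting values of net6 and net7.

net6 = 1, net7 = 0

net1 = in0 XOR in3 = 0 XOR 0 = 0
net2 = in1 XOR net1 = 0 XOR 0 = 0
net3 = net2 XOR in4 = 0 XOR 0 = 0
net6 = in2 XOR in4 = 1 XOR 0 = 1
net7 = net3 XOR in4 = 0 XOR 0 = 0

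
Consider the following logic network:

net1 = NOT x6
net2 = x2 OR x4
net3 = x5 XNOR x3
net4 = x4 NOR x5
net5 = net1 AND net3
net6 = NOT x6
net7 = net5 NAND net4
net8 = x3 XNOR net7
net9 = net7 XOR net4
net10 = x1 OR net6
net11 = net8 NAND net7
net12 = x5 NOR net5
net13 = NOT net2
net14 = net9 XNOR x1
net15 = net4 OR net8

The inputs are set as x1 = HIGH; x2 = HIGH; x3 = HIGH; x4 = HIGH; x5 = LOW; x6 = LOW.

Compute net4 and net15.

net4 = LOW  net15 = HIGH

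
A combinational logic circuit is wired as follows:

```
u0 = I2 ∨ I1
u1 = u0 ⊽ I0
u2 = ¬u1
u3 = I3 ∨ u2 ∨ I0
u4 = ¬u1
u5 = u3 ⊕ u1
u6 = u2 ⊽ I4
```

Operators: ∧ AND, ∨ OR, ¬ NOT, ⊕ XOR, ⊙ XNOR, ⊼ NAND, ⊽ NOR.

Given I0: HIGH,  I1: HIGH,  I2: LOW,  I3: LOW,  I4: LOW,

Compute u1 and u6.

u0 = I2 OR I1 = LOW OR HIGH = HIGH
u1 = u0 NOR I0 = HIGH NOR HIGH = LOW
u2 = NOT u1 = NOT LOW = HIGH
u6 = u2 NOR I4 = HIGH NOR LOW = LOW

u1 = LOW; u6 = LOW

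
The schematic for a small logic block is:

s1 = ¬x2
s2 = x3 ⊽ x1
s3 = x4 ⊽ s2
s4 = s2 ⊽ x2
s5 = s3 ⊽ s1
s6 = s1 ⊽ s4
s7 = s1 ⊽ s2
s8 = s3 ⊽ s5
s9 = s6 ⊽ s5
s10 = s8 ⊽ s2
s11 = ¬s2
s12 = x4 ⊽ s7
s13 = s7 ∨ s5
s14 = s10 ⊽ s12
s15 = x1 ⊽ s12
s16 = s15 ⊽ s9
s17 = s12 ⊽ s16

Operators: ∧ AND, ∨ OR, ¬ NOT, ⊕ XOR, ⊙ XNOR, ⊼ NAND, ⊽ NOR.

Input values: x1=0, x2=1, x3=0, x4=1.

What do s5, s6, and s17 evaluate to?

s5 = 1  s6 = 1  s17 = 1

s1 = NOT x2 = NOT 1 = 0
s2 = x3 NOR x1 = 0 NOR 0 = 1
s3 = x4 NOR s2 = 1 NOR 1 = 0
s4 = s2 NOR x2 = 1 NOR 1 = 0
s5 = s3 NOR s1 = 0 NOR 0 = 1
s6 = s1 NOR s4 = 0 NOR 0 = 1
s7 = s1 NOR s2 = 0 NOR 1 = 0
s9 = s6 NOR s5 = 1 NOR 1 = 0
s12 = x4 NOR s7 = 1 NOR 0 = 0
s15 = x1 NOR s12 = 0 NOR 0 = 1
s16 = s15 NOR s9 = 1 NOR 0 = 0
s17 = s12 NOR s16 = 0 NOR 0 = 1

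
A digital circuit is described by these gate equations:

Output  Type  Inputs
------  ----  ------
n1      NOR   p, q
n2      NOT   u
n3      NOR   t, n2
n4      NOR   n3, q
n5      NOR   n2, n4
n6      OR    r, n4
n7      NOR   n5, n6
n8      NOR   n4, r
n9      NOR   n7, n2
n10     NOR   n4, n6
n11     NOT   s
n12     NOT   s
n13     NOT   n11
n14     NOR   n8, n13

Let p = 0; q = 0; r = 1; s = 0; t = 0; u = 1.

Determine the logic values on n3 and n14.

n2 = NOT u = NOT 1 = 0
n3 = t NOR n2 = 0 NOR 0 = 1
n4 = n3 NOR q = 1 NOR 0 = 0
n8 = n4 NOR r = 0 NOR 1 = 0
n11 = NOT s = NOT 0 = 1
n13 = NOT n11 = NOT 1 = 0
n14 = n8 NOR n13 = 0 NOR 0 = 1

n3 = 1; n14 = 1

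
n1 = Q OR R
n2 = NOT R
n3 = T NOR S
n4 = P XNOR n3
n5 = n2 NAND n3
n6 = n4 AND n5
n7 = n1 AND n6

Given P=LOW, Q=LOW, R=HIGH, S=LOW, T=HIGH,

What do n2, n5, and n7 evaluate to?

n2 = LOW, n5 = HIGH, n7 = HIGH

n1 = Q OR R = LOW OR HIGH = HIGH
n2 = NOT R = NOT HIGH = LOW
n3 = T NOR S = HIGH NOR LOW = LOW
n4 = P XNOR n3 = LOW XNOR LOW = HIGH
n5 = n2 NAND n3 = LOW NAND LOW = HIGH
n6 = n4 AND n5 = HIGH AND HIGH = HIGH
n7 = n1 AND n6 = HIGH AND HIGH = HIGH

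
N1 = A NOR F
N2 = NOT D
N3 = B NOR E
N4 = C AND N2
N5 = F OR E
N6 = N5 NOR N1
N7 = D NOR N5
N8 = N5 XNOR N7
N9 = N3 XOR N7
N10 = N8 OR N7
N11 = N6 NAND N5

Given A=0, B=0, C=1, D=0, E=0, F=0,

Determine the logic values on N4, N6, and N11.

N4 = 1; N6 = 0; N11 = 1

N1 = A NOR F = 0 NOR 0 = 1
N2 = NOT D = NOT 0 = 1
N4 = C AND N2 = 1 AND 1 = 1
N5 = F OR E = 0 OR 0 = 0
N6 = N5 NOR N1 = 0 NOR 1 = 0
N11 = N6 NAND N5 = 0 NAND 0 = 1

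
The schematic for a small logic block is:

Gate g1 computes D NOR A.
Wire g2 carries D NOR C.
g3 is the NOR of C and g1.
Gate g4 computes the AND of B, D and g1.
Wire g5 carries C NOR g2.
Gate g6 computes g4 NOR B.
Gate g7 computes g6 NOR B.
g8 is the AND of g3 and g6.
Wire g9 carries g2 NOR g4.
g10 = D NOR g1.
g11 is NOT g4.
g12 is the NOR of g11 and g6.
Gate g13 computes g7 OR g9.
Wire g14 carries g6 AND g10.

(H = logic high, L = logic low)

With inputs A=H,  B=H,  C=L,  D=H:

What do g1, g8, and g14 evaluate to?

g1 = L, g8 = L, g14 = L

g1 = D NOR A = H NOR H = L
g3 = C NOR g1 = L NOR L = H
g4 = B AND D AND g1 = H AND H AND L = L
g6 = g4 NOR B = L NOR H = L
g8 = g3 AND g6 = H AND L = L
g10 = D NOR g1 = H NOR L = L
g14 = g6 AND g10 = L AND L = L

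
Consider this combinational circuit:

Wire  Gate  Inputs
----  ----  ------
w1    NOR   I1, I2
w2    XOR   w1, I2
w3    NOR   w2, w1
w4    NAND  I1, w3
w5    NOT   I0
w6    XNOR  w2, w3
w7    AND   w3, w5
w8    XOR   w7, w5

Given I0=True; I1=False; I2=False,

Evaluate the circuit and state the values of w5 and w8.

w5 = False  w8 = False

w1 = I1 NOR I2 = False NOR False = True
w2 = w1 XOR I2 = True XOR False = True
w3 = w2 NOR w1 = True NOR True = False
w5 = NOT I0 = NOT True = False
w7 = w3 AND w5 = False AND False = False
w8 = w7 XOR w5 = False XOR False = False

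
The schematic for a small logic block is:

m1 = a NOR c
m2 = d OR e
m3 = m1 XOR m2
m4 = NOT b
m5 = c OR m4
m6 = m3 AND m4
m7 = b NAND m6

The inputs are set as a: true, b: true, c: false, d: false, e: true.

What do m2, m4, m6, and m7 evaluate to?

m1 = a NOR c = true NOR false = false
m2 = d OR e = false OR true = true
m3 = m1 XOR m2 = false XOR true = true
m4 = NOT b = NOT true = false
m6 = m3 AND m4 = true AND false = false
m7 = b NAND m6 = true NAND false = true

m2 = true; m4 = false; m6 = false; m7 = true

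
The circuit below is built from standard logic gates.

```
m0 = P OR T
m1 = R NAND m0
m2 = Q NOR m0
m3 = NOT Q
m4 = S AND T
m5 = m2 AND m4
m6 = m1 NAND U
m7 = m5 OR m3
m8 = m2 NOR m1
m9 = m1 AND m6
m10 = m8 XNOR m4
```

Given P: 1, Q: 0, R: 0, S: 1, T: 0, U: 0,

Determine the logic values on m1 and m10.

m1 = 1, m10 = 1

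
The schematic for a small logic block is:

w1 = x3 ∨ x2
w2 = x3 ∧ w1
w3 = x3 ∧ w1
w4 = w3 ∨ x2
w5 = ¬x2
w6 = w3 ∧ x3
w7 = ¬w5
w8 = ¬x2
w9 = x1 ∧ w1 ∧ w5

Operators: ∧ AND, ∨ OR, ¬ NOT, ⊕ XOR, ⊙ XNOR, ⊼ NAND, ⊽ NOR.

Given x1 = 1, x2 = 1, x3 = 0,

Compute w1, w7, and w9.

w1 = x3 OR x2 = 0 OR 1 = 1
w5 = NOT x2 = NOT 1 = 0
w7 = NOT w5 = NOT 0 = 1
w9 = x1 AND w1 AND w5 = 1 AND 1 AND 0 = 0

w1 = 1, w7 = 1, w9 = 0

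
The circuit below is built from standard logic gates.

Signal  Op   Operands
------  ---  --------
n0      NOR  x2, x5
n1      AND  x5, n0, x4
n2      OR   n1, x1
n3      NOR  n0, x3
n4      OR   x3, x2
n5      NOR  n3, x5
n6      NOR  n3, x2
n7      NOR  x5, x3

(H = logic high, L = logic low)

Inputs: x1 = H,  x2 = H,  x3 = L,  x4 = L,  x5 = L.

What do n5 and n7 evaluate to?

n5 = L, n7 = H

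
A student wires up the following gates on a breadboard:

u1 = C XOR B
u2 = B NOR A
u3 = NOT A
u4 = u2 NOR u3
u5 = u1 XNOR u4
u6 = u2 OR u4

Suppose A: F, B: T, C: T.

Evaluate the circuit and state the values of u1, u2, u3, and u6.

u1 = F, u2 = F, u3 = T, u6 = F

u1 = C XOR B = T XOR T = F
u2 = B NOR A = T NOR F = F
u3 = NOT A = NOT F = T
u4 = u2 NOR u3 = F NOR T = F
u6 = u2 OR u4 = F OR F = F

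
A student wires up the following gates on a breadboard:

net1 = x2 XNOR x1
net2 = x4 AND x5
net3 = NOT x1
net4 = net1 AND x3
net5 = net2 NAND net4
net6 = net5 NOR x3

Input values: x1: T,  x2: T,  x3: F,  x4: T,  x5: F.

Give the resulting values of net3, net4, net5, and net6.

net1 = x2 XNOR x1 = T XNOR T = T
net2 = x4 AND x5 = T AND F = F
net3 = NOT x1 = NOT T = F
net4 = net1 AND x3 = T AND F = F
net5 = net2 NAND net4 = F NAND F = T
net6 = net5 NOR x3 = T NOR F = F

net3 = F; net4 = F; net5 = T; net6 = F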